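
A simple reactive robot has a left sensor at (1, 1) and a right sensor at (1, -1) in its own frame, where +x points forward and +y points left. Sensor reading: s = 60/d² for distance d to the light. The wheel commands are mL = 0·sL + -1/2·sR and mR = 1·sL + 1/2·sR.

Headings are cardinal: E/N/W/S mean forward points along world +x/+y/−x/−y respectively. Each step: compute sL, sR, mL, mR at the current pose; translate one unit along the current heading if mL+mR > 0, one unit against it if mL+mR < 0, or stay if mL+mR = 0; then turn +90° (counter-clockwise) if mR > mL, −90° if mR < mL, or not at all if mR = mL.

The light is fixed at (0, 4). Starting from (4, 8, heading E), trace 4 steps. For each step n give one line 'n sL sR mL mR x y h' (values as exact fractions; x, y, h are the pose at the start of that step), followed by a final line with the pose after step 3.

n=0: pose=(4,8,E); sL=6/5, sR=30/17; mL=-15/17, mR=177/85; mL+mR=6/5 → advance +1; mR−mL=252/85 → turn +1·90°
n=1: pose=(5,8,N); sL=60/41, sR=60/61; mL=-30/61, mR=4890/2501; mL+mR=60/41 → advance +1; mR−mL=6120/2501 → turn +1·90°
n=2: pose=(5,9,W); sL=15/8, sR=15/13; mL=-15/26, mR=255/104; mL+mR=15/8 → advance +1; mR−mL=315/104 → turn +1·90°
n=3: pose=(4,9,S); sL=60/41, sR=12/5; mL=-6/5, mR=546/205; mL+mR=60/41 → advance +1; mR−mL=792/205 → turn +1·90°

0 6/5 30/17 -15/17 177/85 4 8 E
1 60/41 60/61 -30/61 4890/2501 5 8 N
2 15/8 15/13 -15/26 255/104 5 9 W
3 60/41 12/5 -6/5 546/205 4 9 S
final 4 8 E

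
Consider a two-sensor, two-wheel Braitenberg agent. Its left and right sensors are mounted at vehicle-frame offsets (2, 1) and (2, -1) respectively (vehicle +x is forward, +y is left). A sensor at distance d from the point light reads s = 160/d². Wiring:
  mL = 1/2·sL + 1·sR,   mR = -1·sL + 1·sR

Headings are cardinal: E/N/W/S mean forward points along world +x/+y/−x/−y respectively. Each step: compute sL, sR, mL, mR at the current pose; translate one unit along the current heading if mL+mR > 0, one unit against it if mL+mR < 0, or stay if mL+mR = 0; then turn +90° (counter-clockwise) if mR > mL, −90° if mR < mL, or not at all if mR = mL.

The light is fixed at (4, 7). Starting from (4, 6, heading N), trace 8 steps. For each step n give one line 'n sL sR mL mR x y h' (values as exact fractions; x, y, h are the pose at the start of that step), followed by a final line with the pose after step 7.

0 80 80 120 0 4 6 N
1 32 32 48 0 4 7 E
2 20 40 50 20 5 7 S
3 32 160 176 128 5 6 W
4 80 80 120 0 4 6 N
5 32 32 48 0 4 7 E
6 20 40 50 20 5 7 S
7 32 160 176 128 5 6 W
final 4 6 N

n=0: pose=(4,6,N); sL=80, sR=80; mL=120, mR=0; mL+mR=120 → advance +1; mR−mL=-120 → turn -1·90°
n=1: pose=(4,7,E); sL=32, sR=32; mL=48, mR=0; mL+mR=48 → advance +1; mR−mL=-48 → turn -1·90°
n=2: pose=(5,7,S); sL=20, sR=40; mL=50, mR=20; mL+mR=70 → advance +1; mR−mL=-30 → turn -1·90°
n=3: pose=(5,6,W); sL=32, sR=160; mL=176, mR=128; mL+mR=304 → advance +1; mR−mL=-48 → turn -1·90°
n=4: pose=(4,6,N); sL=80, sR=80; mL=120, mR=0; mL+mR=120 → advance +1; mR−mL=-120 → turn -1·90°
n=5: pose=(4,7,E); sL=32, sR=32; mL=48, mR=0; mL+mR=48 → advance +1; mR−mL=-48 → turn -1·90°
n=6: pose=(5,7,S); sL=20, sR=40; mL=50, mR=20; mL+mR=70 → advance +1; mR−mL=-30 → turn -1·90°
n=7: pose=(5,6,W); sL=32, sR=160; mL=176, mR=128; mL+mR=304 → advance +1; mR−mL=-48 → turn -1·90°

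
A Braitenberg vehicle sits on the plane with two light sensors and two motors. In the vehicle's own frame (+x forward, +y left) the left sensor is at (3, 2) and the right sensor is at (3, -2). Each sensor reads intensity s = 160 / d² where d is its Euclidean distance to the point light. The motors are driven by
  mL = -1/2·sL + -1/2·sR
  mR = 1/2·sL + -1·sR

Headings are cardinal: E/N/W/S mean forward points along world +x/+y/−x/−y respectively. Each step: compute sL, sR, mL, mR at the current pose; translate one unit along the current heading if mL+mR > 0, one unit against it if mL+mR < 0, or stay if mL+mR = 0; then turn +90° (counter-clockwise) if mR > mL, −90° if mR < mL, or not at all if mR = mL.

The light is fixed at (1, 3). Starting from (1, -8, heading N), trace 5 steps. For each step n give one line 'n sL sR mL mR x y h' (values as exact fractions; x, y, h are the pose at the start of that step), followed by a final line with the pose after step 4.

0 40/17 40/17 -40/17 -20/17 1 -8 N
1 32/41 160/109 -5024/4469 -4816/4469 1 -9 W
2 80/117 80/113 -9200/13221 -4840/13221 2 -9 S
3 160/97 32/37 -4512/3589 -144/3589 2 -8 E
4 40/17 40/17 -40/17 -20/17 1 -8 N
final 1 -9 W

n=0: pose=(1,-8,N); sL=40/17, sR=40/17; mL=-40/17, mR=-20/17; mL+mR=-60/17 → advance -1; mR−mL=20/17 → turn +1·90°
n=1: pose=(1,-9,W); sL=32/41, sR=160/109; mL=-5024/4469, mR=-4816/4469; mL+mR=-240/109 → advance -1; mR−mL=208/4469 → turn +1·90°
n=2: pose=(2,-9,S); sL=80/117, sR=80/113; mL=-9200/13221, mR=-4840/13221; mL+mR=-120/113 → advance -1; mR−mL=4360/13221 → turn +1·90°
n=3: pose=(2,-8,E); sL=160/97, sR=32/37; mL=-4512/3589, mR=-144/3589; mL+mR=-48/37 → advance -1; mR−mL=4368/3589 → turn +1·90°
n=4: pose=(1,-8,N); sL=40/17, sR=40/17; mL=-40/17, mR=-20/17; mL+mR=-60/17 → advance -1; mR−mL=20/17 → turn +1·90°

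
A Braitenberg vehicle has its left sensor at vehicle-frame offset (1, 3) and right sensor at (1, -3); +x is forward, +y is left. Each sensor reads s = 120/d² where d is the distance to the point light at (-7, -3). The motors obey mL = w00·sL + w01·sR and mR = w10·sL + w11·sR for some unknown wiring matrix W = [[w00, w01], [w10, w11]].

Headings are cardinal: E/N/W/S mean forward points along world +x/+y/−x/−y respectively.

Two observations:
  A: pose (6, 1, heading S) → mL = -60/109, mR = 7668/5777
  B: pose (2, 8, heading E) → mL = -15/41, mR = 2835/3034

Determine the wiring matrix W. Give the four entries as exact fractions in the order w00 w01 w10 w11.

obs A: pose=(6,1,S) → sL=24/53, sR=120/109, mL=-60/109, mR=7668/5777
obs B: pose=(2,8,E) → sL=15/37, sR=30/41, mL=-15/41, mR=2835/3034
sensor matrix S = [[24/53, 120/109], [15/37, 30/41]]; det S = -1007640/8763709
solve [mL_A; mL_B] = S·[w00; w01] and [mR_A; mR_B] = S·[w10; w11]:
  w00 = 0, w01 = -1/2, w10 = 1/2, w11 = 1

0 -1/2 1/2 1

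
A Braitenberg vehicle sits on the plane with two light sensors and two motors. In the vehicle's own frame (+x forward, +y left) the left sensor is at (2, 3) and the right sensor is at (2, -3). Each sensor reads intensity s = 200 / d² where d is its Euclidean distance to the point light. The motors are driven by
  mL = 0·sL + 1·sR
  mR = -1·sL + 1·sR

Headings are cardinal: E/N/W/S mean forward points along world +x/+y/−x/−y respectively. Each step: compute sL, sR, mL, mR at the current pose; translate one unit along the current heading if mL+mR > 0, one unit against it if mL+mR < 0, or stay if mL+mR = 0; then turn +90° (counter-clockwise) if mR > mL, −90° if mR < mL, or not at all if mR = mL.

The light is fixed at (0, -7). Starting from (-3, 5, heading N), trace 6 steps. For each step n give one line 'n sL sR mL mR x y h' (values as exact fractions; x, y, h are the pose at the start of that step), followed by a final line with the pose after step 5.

n=0: pose=(-3,5,N); sL=25/29, sR=50/49; mL=50/49, mR=225/1421; mL+mR=1675/1421 → advance +1; mR−mL=-25/29 → turn -1·90°
n=1: pose=(-3,6,E); sL=200/257, sR=200/101; mL=200/101, mR=31200/25957; mL+mR=82600/25957 → advance +1; mR−mL=-200/257 → turn -1·90°
n=2: pose=(-2,6,S); sL=100/61, sR=100/73; mL=100/73, mR=-1200/4453; mL+mR=4900/4453 → advance +1; mR−mL=-100/61 → turn -1·90°
n=3: pose=(-2,5,W); sL=200/97, sR=200/241; mL=200/241, mR=-28800/23377; mL+mR=-9400/23377 → advance -1; mR−mL=-200/97 → turn -1·90°
n=4: pose=(-1,5,N); sL=50/53, sR=1; mL=1, mR=3/53; mL+mR=56/53 → advance +1; mR−mL=-50/53 → turn -1·90°
n=5: pose=(-1,6,E); sL=200/257, sR=200/101; mL=200/101, mR=31200/25957; mL+mR=82600/25957 → advance +1; mR−mL=-200/257 → turn -1·90°

0 25/29 50/49 50/49 225/1421 -3 5 N
1 200/257 200/101 200/101 31200/25957 -3 6 E
2 100/61 100/73 100/73 -1200/4453 -2 6 S
3 200/97 200/241 200/241 -28800/23377 -2 5 W
4 50/53 1 1 3/53 -1 5 N
5 200/257 200/101 200/101 31200/25957 -1 6 E
final 0 6 S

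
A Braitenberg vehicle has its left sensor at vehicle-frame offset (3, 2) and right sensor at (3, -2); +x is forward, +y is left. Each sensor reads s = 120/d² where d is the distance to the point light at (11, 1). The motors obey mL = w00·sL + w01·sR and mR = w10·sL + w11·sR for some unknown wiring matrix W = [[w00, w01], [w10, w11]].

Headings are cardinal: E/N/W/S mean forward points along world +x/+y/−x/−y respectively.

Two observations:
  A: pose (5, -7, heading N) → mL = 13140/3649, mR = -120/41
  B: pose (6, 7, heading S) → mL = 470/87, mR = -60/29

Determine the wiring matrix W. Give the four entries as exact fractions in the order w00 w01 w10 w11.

1/2 1 0 -1

obs A: pose=(5,-7,N) → sL=120/89, sR=120/41, mL=13140/3649, mR=-120/41
obs B: pose=(6,7,S) → sL=20/3, sR=60/29, mL=470/87, mR=-60/29
sensor matrix S = [[120/89, 120/41], [20/3, 60/29]]; det S = -1769600/105821
solve [mL_A; mL_B] = S·[w00; w01] and [mR_A; mR_B] = S·[w10; w11]:
  w00 = 1/2, w01 = 1, w10 = 0, w11 = -1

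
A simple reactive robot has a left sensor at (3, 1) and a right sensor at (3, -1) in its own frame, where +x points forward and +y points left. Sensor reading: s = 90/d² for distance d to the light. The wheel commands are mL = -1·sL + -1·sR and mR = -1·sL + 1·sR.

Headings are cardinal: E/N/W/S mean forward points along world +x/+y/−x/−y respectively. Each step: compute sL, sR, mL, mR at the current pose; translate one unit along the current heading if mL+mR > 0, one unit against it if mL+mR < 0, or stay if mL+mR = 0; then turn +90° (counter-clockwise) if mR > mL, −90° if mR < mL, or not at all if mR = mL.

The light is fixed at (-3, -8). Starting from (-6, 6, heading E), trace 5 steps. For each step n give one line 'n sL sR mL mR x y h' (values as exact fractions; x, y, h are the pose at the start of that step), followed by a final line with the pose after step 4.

0 2/5 90/169 -788/845 112/845 -6 6 E
1 45/157 45/149 -13770/23393 360/23393 -7 6 N
2 90/193 18/49 -7884/9457 -936/9457 -7 5 W
3 45/52 45/58 -2475/1508 -135/1508 -6 5 S
4 2/5 90/169 -788/845 112/845 -6 6 E
final -7 6 N

n=0: pose=(-6,6,E); sL=2/5, sR=90/169; mL=-788/845, mR=112/845; mL+mR=-4/5 → advance -1; mR−mL=180/169 → turn +1·90°
n=1: pose=(-7,6,N); sL=45/157, sR=45/149; mL=-13770/23393, mR=360/23393; mL+mR=-90/157 → advance -1; mR−mL=90/149 → turn +1·90°
n=2: pose=(-7,5,W); sL=90/193, sR=18/49; mL=-7884/9457, mR=-936/9457; mL+mR=-180/193 → advance -1; mR−mL=36/49 → turn +1·90°
n=3: pose=(-6,5,S); sL=45/52, sR=45/58; mL=-2475/1508, mR=-135/1508; mL+mR=-45/26 → advance -1; mR−mL=45/29 → turn +1·90°
n=4: pose=(-6,6,E); sL=2/5, sR=90/169; mL=-788/845, mR=112/845; mL+mR=-4/5 → advance -1; mR−mL=180/169 → turn +1·90°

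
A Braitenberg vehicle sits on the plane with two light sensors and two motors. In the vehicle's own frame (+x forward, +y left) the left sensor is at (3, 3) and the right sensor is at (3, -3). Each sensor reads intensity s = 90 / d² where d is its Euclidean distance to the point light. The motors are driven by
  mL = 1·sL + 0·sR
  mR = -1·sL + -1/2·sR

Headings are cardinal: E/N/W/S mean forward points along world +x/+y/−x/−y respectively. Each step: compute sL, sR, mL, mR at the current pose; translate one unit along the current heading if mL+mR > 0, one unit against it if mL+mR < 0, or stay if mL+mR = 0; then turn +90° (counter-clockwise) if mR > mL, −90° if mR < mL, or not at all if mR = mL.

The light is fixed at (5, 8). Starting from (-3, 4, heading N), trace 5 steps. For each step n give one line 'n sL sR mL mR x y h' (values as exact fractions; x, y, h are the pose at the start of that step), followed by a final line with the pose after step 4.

0 45/61 45/13 45/61 -3915/1586 -3 4 N
1 90/29 90/89 90/29 -9315/2581 -3 3 E
2 9/10 45/104 9/10 -1161/1040 -4 3 S
3 90/193 18/29 90/193 -4347/5597 -4 4 W
4 45/61 45/13 45/61 -3915/1586 -3 4 N
final -3 3 E

n=0: pose=(-3,4,N); sL=45/61, sR=45/13; mL=45/61, mR=-3915/1586; mL+mR=-45/26 → advance -1; mR−mL=-5085/1586 → turn -1·90°
n=1: pose=(-3,3,E); sL=90/29, sR=90/89; mL=90/29, mR=-9315/2581; mL+mR=-45/89 → advance -1; mR−mL=-17325/2581 → turn -1·90°
n=2: pose=(-4,3,S); sL=9/10, sR=45/104; mL=9/10, mR=-1161/1040; mL+mR=-45/208 → advance -1; mR−mL=-2097/1040 → turn -1·90°
n=3: pose=(-4,4,W); sL=90/193, sR=18/29; mL=90/193, mR=-4347/5597; mL+mR=-9/29 → advance -1; mR−mL=-6957/5597 → turn -1·90°
n=4: pose=(-3,4,N); sL=45/61, sR=45/13; mL=45/61, mR=-3915/1586; mL+mR=-45/26 → advance -1; mR−mL=-5085/1586 → turn -1·90°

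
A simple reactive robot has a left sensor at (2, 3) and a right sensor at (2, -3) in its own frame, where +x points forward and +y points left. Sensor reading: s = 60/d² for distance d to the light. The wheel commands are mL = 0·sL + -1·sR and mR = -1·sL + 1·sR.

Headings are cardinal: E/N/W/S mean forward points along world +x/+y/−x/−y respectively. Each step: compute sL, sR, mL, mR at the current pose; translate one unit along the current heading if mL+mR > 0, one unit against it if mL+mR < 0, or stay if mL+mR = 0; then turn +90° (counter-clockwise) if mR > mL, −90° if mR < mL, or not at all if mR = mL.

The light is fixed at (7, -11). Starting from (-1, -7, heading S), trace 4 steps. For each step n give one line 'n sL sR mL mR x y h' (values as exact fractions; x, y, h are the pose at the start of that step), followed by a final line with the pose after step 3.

n=0: pose=(-1,-7,S); sL=60/29, sR=12/25; mL=-12/25, mR=-1152/725; mL+mR=-60/29 → advance -1; mR−mL=-804/725 → turn -1·90°
n=1: pose=(-1,-6,W); sL=15/26, sR=15/41; mL=-15/41, mR=-225/1066; mL+mR=-15/26 → advance -1; mR−mL=165/1066 → turn +1·90°
n=2: pose=(0,-6,S); sL=12/5, sR=60/109; mL=-60/109, mR=-1008/545; mL+mR=-12/5 → advance -1; mR−mL=-708/545 → turn -1·90°
n=3: pose=(0,-5,W); sL=2/3, sR=10/27; mL=-10/27, mR=-8/27; mL+mR=-2/3 → advance -1; mR−mL=2/27 → turn +1·90°

0 60/29 12/25 -12/25 -1152/725 -1 -7 S
1 15/26 15/41 -15/41 -225/1066 -1 -6 W
2 12/5 60/109 -60/109 -1008/545 0 -6 S
3 2/3 10/27 -10/27 -8/27 0 -5 W
final 1 -5 S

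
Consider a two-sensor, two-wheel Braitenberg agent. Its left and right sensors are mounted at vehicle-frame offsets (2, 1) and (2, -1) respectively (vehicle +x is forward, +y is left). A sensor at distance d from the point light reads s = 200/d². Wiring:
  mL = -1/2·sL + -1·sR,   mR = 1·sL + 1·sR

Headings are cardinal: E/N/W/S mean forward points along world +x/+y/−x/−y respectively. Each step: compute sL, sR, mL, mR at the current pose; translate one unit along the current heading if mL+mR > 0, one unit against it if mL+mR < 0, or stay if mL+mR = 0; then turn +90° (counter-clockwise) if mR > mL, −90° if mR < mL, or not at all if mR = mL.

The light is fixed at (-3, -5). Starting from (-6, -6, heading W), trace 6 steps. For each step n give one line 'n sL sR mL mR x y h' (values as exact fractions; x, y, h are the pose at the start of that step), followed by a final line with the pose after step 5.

0 200/29 8 -332/29 432/29 -6 -6 W
1 100/9 100/17 -1750/153 2600/153 -7 -6 S
2 40 200/13 -460/13 720/13 -7 -7 E
3 25/2 50 -225/4 125/2 -6 -7 N
4 200/29 8 -332/29 432/29 -6 -6 W
5 100/9 100/17 -1750/153 2600/153 -7 -6 S
final -7 -7 E

n=0: pose=(-6,-6,W); sL=200/29, sR=8; mL=-332/29, mR=432/29; mL+mR=100/29 → advance +1; mR−mL=764/29 → turn +1·90°
n=1: pose=(-7,-6,S); sL=100/9, sR=100/17; mL=-1750/153, mR=2600/153; mL+mR=50/9 → advance +1; mR−mL=1450/51 → turn +1·90°
n=2: pose=(-7,-7,E); sL=40, sR=200/13; mL=-460/13, mR=720/13; mL+mR=20 → advance +1; mR−mL=1180/13 → turn +1·90°
n=3: pose=(-6,-7,N); sL=25/2, sR=50; mL=-225/4, mR=125/2; mL+mR=25/4 → advance +1; mR−mL=475/4 → turn +1·90°
n=4: pose=(-6,-6,W); sL=200/29, sR=8; mL=-332/29, mR=432/29; mL+mR=100/29 → advance +1; mR−mL=764/29 → turn +1·90°
n=5: pose=(-7,-6,S); sL=100/9, sR=100/17; mL=-1750/153, mR=2600/153; mL+mR=50/9 → advance +1; mR−mL=1450/51 → turn +1·90°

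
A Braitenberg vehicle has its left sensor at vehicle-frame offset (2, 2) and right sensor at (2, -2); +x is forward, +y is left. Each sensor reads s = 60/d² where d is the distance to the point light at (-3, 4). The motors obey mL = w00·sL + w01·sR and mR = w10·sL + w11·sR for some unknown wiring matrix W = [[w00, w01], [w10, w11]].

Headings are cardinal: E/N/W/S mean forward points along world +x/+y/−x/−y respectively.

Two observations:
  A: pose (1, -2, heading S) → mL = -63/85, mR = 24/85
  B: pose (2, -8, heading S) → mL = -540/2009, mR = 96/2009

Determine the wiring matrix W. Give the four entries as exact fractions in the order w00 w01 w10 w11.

obs A: pose=(1,-2,S) → sL=3/5, sR=15/17, mL=-63/85, mR=24/85
obs B: pose=(2,-8,S) → sL=12/49, sR=12/41, mL=-540/2009, mR=96/2009
sensor matrix S = [[3/5, 15/17], [12/49, 12/41]]; det S = -6912/170765
solve [mL_A; mL_B] = S·[w00; w01] and [mR_A; mR_B] = S·[w10; w11]:
  w00 = -1/2, w01 = -1/2, w10 = -1, w11 = 1

-1/2 -1/2 -1 1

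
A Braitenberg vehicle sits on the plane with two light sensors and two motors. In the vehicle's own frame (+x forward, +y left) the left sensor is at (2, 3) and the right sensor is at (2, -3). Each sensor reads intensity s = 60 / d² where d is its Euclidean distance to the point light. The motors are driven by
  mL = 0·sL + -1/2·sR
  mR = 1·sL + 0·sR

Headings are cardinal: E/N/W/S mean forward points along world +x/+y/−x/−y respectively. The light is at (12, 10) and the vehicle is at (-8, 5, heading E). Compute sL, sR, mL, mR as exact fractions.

15/82 15/97 -15/194 15/82

left sensor world pos  = (-6, 8); dL² = 328
right sensor world pos = (-6, 2); dR² = 388
sL = 60/328 = 15/82
sR = 60/388 = 15/97
mL = 0·sL + -1/2·sR = -15/194
mR = 1·sL + 0·sR = 15/82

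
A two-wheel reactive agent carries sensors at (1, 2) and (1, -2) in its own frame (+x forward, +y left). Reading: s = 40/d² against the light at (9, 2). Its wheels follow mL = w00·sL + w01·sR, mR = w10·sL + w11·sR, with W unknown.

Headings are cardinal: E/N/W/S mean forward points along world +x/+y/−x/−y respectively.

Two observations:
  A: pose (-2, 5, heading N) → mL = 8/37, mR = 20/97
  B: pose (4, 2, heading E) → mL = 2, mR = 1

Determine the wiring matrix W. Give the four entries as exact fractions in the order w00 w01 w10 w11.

1 0 0 1/2

obs A: pose=(-2,5,N) → sL=8/37, sR=40/97, mL=8/37, mR=20/97
obs B: pose=(4,2,E) → sL=2, sR=2, mL=2, mR=1
sensor matrix S = [[8/37, 40/97], [2, 2]]; det S = -1408/3589
solve [mL_A; mL_B] = S·[w00; w01] and [mR_A; mR_B] = S·[w10; w11]:
  w00 = 1, w01 = 0, w10 = 0, w11 = 1/2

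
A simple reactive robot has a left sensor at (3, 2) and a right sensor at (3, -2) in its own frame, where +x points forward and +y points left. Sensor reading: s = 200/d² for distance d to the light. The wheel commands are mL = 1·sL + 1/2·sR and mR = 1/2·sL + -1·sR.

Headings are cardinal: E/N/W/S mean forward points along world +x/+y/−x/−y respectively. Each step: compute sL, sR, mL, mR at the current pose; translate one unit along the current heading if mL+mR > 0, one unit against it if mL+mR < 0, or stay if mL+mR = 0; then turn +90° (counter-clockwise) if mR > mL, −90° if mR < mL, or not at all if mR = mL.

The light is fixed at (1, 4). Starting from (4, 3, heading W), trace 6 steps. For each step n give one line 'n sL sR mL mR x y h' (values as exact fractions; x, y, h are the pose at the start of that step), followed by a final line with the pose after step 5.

n=0: pose=(4,3,W); sL=200/9, sR=200; mL=1100/9, mR=-1700/9; mL+mR=-200/3 → advance -1; mR−mL=-2800/9 → turn -1·90°
n=1: pose=(5,3,N); sL=25, sR=5; mL=55/2, mR=15/2; mL+mR=35 → advance +1; mR−mL=-20 → turn -1·90°
n=2: pose=(5,4,E); sL=200/53, sR=200/53; mL=300/53, mR=-100/53; mL+mR=200/53 → advance +1; mR−mL=-400/53 → turn -1·90°
n=3: pose=(6,4,S); sL=100/29, sR=100/9; mL=2350/261, mR=-2450/261; mL+mR=-100/261 → advance -1; mR−mL=-1600/87 → turn -1·90°
n=4: pose=(6,5,W); sL=40, sR=200/13; mL=620/13, mR=60/13; mL+mR=680/13 → advance +1; mR−mL=-560/13 → turn -1·90°
n=5: pose=(5,5,N); sL=10, sR=50/13; mL=155/13, mR=15/13; mL+mR=170/13 → advance +1; mR−mL=-140/13 → turn -1·90°

0 200/9 200 1100/9 -1700/9 4 3 W
1 25 5 55/2 15/2 5 3 N
2 200/53 200/53 300/53 -100/53 5 4 E
3 100/29 100/9 2350/261 -2450/261 6 4 S
4 40 200/13 620/13 60/13 6 5 W
5 10 50/13 155/13 15/13 5 5 N
final 5 6 E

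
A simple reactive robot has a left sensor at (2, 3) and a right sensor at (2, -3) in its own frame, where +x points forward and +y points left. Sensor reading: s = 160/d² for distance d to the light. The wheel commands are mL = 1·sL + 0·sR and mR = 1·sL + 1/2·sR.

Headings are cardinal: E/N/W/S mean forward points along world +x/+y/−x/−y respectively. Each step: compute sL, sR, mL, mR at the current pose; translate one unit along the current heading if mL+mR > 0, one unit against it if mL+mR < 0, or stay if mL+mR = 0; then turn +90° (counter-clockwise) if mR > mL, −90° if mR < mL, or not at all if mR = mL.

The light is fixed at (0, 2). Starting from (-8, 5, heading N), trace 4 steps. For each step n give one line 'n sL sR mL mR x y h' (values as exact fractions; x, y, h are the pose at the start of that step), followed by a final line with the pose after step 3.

0 80/73 16/5 80/73 984/365 -8 5 N
1 160/101 160/149 160/101 31920/15049 -8 6 W
2 4 40/37 4 168/37 -9 6 S
3 32/17 160/49 32/17 2928/833 -9 5 E
final -8 5 N

n=0: pose=(-8,5,N); sL=80/73, sR=16/5; mL=80/73, mR=984/365; mL+mR=1384/365 → advance +1; mR−mL=8/5 → turn +1·90°
n=1: pose=(-8,6,W); sL=160/101, sR=160/149; mL=160/101, mR=31920/15049; mL+mR=55760/15049 → advance +1; mR−mL=80/149 → turn +1·90°
n=2: pose=(-9,6,S); sL=4, sR=40/37; mL=4, mR=168/37; mL+mR=316/37 → advance +1; mR−mL=20/37 → turn +1·90°
n=3: pose=(-9,5,E); sL=32/17, sR=160/49; mL=32/17, mR=2928/833; mL+mR=4496/833 → advance +1; mR−mL=80/49 → turn +1·90°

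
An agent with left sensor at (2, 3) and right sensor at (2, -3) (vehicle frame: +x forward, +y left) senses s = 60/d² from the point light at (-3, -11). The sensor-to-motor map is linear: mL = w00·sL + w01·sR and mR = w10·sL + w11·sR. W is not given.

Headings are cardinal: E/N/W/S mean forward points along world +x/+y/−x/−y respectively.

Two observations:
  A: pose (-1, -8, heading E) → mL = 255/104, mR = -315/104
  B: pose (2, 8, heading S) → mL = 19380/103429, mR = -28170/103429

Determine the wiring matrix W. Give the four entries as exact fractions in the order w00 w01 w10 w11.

obs A: pose=(-1,-8,E) → sL=15/13, sR=15/4, mL=255/104, mR=-315/104
obs B: pose=(2,8,S) → sL=60/353, sR=60/293, mL=19380/103429, mR=-28170/103429
sensor matrix S = [[15/13, 15/4], [60/353, 60/293]]; det S = -539325/1344577
solve [mL_A; mL_B] = S·[w00; w01] and [mR_A; mR_B] = S·[w10; w11]:
  w00 = 1/2, w01 = 1/2, w10 = -1, w11 = -1/2

1/2 1/2 -1 -1/2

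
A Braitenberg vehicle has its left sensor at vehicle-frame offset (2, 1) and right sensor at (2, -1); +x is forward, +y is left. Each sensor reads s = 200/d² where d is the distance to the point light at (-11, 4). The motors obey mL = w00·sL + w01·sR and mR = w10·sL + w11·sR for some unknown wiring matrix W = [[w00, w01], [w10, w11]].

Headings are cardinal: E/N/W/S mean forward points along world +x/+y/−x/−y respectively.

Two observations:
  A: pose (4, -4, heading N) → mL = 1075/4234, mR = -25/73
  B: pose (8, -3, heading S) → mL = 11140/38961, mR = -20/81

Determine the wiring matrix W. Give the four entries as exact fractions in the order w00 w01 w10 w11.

obs A: pose=(4,-4,N) → sL=25/29, sR=50/73, mL=1075/4234, mR=-25/73
obs B: pose=(8,-3,S) → sL=200/481, sR=40/81, mL=11140/38961, mR=-20/81
sensor matrix S = [[25/29, 50/73], [200/481, 40/81]]; det S = 11623000/82480437
solve [mL_A; mL_B] = S·[w00; w01] and [mR_A; mR_B] = S·[w10; w11]:
  w00 = -1/2, w01 = 1, w10 = 0, w11 = -1/2

-1/2 1 0 -1/2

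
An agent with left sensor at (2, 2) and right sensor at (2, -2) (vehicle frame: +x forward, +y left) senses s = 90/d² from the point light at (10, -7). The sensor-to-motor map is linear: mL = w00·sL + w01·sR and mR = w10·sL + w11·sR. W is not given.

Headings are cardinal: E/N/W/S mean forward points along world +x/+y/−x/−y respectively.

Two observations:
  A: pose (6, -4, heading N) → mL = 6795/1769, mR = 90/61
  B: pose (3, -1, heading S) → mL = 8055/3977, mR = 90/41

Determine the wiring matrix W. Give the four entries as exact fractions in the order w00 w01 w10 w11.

obs A: pose=(6,-4,N) → sL=90/61, sR=90/29, mL=6795/1769, mR=90/61
obs B: pose=(3,-1,S) → sL=90/41, sR=90/97, mL=8055/3977, mR=90/41
sensor matrix S = [[90/61, 90/29], [90/41, 90/97]]; det S = -38296800/7035313
solve [mL_A; mL_B] = S·[w00; w01] and [mR_A; mR_B] = S·[w10; w11]:
  w00 = 1/2, w01 = 1, w10 = 1, w11 = 0

1/2 1 1 0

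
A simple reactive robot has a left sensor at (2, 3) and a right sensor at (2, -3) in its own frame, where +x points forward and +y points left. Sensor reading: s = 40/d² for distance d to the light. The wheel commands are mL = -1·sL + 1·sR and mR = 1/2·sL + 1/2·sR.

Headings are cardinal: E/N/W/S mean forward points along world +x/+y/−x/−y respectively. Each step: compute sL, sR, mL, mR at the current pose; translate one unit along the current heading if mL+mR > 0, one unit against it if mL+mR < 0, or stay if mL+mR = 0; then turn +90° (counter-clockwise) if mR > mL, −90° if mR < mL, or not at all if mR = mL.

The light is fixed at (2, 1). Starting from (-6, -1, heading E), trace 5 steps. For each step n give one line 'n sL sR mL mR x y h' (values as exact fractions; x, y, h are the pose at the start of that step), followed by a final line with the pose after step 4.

n=0: pose=(-6,-1,E); sL=40/37, sR=40/61; mL=-960/2257, mR=1960/2257; mL+mR=1000/2257 → advance +1; mR−mL=2920/2257 → turn +1·90°
n=1: pose=(-5,-1,N); sL=2/5, sR=5/2; mL=21/10, mR=29/20; mL+mR=71/20 → advance +1; mR−mL=-13/20 → turn -1·90°
n=2: pose=(-5,0,E); sL=40/29, sR=40/41; mL=-480/1189, mR=1400/1189; mL+mR=920/1189 → advance +1; mR−mL=1880/1189 → turn +1·90°
n=3: pose=(-4,0,N); sL=20/41, sR=4; mL=144/41, mR=92/41; mL+mR=236/41 → advance +1; mR−mL=-52/41 → turn -1·90°
n=4: pose=(-4,1,E); sL=8/5, sR=8/5; mL=0, mR=8/5; mL+mR=8/5 → advance +1; mR−mL=8/5 → turn +1·90°

0 40/37 40/61 -960/2257 1960/2257 -6 -1 E
1 2/5 5/2 21/10 29/20 -5 -1 N
2 40/29 40/41 -480/1189 1400/1189 -5 0 E
3 20/41 4 144/41 92/41 -4 0 N
4 8/5 8/5 0 8/5 -4 1 E
final -3 1 N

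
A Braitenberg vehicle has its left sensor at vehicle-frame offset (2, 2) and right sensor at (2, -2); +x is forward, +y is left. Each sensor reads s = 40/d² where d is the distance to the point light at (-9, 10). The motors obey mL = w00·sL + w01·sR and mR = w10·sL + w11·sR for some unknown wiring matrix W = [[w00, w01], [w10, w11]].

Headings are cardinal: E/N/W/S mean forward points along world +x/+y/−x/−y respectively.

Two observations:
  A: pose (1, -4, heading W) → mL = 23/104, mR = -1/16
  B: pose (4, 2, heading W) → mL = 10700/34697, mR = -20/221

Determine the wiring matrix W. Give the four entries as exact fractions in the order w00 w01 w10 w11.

1 1/2 -1/2 0

obs A: pose=(1,-4,W) → sL=1/8, sR=5/26, mL=23/104, mR=-1/16
obs B: pose=(4,2,W) → sL=40/221, sR=40/157, mL=10700/34697, mR=-20/221
sensor matrix S = [[1/8, 5/26], [40/221, 40/157]]; det S = -1335/451061
solve [mL_A; mL_B] = S·[w00; w01] and [mR_A; mR_B] = S·[w10; w11]:
  w00 = 1, w01 = 1/2, w10 = -1/2, w11 = 0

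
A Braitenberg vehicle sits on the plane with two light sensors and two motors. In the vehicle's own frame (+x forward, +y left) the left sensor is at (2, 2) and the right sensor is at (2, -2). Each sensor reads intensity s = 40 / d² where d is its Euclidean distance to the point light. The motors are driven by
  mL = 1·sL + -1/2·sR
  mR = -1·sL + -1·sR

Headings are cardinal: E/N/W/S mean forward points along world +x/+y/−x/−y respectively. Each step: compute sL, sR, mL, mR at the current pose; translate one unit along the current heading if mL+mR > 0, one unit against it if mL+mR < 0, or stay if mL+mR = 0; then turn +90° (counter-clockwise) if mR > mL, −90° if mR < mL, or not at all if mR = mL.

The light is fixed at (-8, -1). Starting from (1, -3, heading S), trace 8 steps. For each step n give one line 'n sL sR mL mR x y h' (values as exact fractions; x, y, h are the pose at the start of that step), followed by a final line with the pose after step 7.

0 40/137 8/13 -28/1781 -1616/1781 1 -3 S
1 20/29 4/5 42/145 -216/145 1 -2 W
2 8/13 8/29 180/377 -336/377 2 -2 N
3 5/18 1/4 11/72 -19/36 2 -3 E
4 40/137 8/13 -28/1781 -1616/1781 1 -3 S
5 20/29 4/5 42/145 -216/145 1 -2 W
6 8/13 8/29 180/377 -336/377 2 -2 N
7 5/18 1/4 11/72 -19/36 2 -3 E
final 1 -3 S

n=0: pose=(1,-3,S); sL=40/137, sR=8/13; mL=-28/1781, mR=-1616/1781; mL+mR=-12/13 → advance -1; mR−mL=-1588/1781 → turn -1·90°
n=1: pose=(1,-2,W); sL=20/29, sR=4/5; mL=42/145, mR=-216/145; mL+mR=-6/5 → advance -1; mR−mL=-258/145 → turn -1·90°
n=2: pose=(2,-2,N); sL=8/13, sR=8/29; mL=180/377, mR=-336/377; mL+mR=-12/29 → advance -1; mR−mL=-516/377 → turn -1·90°
n=3: pose=(2,-3,E); sL=5/18, sR=1/4; mL=11/72, mR=-19/36; mL+mR=-3/8 → advance -1; mR−mL=-49/72 → turn -1·90°
n=4: pose=(1,-3,S); sL=40/137, sR=8/13; mL=-28/1781, mR=-1616/1781; mL+mR=-12/13 → advance -1; mR−mL=-1588/1781 → turn -1·90°
n=5: pose=(1,-2,W); sL=20/29, sR=4/5; mL=42/145, mR=-216/145; mL+mR=-6/5 → advance -1; mR−mL=-258/145 → turn -1·90°
n=6: pose=(2,-2,N); sL=8/13, sR=8/29; mL=180/377, mR=-336/377; mL+mR=-12/29 → advance -1; mR−mL=-516/377 → turn -1·90°
n=7: pose=(2,-3,E); sL=5/18, sR=1/4; mL=11/72, mR=-19/36; mL+mR=-3/8 → advance -1; mR−mL=-49/72 → turn -1·90°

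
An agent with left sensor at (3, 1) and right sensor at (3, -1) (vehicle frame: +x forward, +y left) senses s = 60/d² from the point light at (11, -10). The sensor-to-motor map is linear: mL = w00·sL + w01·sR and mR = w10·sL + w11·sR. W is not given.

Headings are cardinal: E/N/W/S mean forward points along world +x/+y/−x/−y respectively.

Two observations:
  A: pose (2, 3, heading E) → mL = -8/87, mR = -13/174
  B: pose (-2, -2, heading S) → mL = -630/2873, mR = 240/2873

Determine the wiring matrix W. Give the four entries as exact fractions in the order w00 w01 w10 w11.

-1 1/2 1 -1

obs A: pose=(2,3,E) → sL=15/58, sR=1/3, mL=-8/87, mR=-13/174
obs B: pose=(-2,-2,S) → sL=60/169, sR=60/221, mL=-630/2873, mR=240/2873
sensor matrix S = [[15/58, 1/3], [60/169, 60/221]]; det S = -4010/83317
solve [mL_A; mL_B] = S·[w00; w01] and [mR_A; mR_B] = S·[w10; w11]:
  w00 = -1, w01 = 1/2, w10 = 1, w11 = -1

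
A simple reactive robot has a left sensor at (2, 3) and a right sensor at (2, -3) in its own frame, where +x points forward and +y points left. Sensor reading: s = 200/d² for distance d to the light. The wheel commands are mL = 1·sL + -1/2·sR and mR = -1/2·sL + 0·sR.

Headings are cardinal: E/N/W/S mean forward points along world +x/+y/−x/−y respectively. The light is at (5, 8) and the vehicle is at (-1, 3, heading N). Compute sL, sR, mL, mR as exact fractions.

left sensor world pos  = (-4, 5); dL² = 90
right sensor world pos = (2, 5); dR² = 18
sL = 200/90 = 20/9
sR = 200/18 = 100/9
mL = 1·sL + -1/2·sR = -10/3
mR = -1/2·sL + 0·sR = -10/9

20/9 100/9 -10/3 -10/9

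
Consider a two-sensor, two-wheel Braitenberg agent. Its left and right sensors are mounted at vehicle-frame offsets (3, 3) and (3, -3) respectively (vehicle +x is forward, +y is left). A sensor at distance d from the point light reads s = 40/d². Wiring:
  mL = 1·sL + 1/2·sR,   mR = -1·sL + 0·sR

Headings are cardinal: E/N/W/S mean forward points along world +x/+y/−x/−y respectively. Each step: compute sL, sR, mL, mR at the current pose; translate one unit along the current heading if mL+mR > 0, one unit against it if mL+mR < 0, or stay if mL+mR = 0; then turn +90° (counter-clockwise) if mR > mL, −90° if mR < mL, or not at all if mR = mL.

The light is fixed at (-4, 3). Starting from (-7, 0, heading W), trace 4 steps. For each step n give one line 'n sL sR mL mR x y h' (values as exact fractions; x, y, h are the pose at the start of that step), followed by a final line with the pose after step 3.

0 5/9 10/9 10/9 -5/9 -7 0 W
1 40/49 40 1020/49 -40/49 -8 0 N
2 20 20/13 270/13 -20 -8 1 E
3 8/5 40/61 588/305 -8/5 -7 1 S
final -7 0 W

n=0: pose=(-7,0,W); sL=5/9, sR=10/9; mL=10/9, mR=-5/9; mL+mR=5/9 → advance +1; mR−mL=-5/3 → turn -1·90°
n=1: pose=(-8,0,N); sL=40/49, sR=40; mL=1020/49, mR=-40/49; mL+mR=20 → advance +1; mR−mL=-1060/49 → turn -1·90°
n=2: pose=(-8,1,E); sL=20, sR=20/13; mL=270/13, mR=-20; mL+mR=10/13 → advance +1; mR−mL=-530/13 → turn -1·90°
n=3: pose=(-7,1,S); sL=8/5, sR=40/61; mL=588/305, mR=-8/5; mL+mR=20/61 → advance +1; mR−mL=-1076/305 → turn -1·90°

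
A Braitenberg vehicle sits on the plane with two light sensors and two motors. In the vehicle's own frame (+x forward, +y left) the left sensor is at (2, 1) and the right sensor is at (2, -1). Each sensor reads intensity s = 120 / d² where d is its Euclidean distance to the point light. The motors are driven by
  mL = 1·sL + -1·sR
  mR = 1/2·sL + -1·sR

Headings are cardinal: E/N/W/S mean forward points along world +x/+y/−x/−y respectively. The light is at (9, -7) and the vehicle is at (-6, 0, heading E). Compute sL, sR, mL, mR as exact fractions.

left sensor world pos  = (-4, 1); dL² = 233
right sensor world pos = (-4, -1); dR² = 205
sL = 120/233 = 120/233
sR = 120/205 = 24/41
mL = 1·sL + -1·sR = -672/9553
mR = 1/2·sL + -1·sR = -3132/9553

120/233 24/41 -672/9553 -3132/9553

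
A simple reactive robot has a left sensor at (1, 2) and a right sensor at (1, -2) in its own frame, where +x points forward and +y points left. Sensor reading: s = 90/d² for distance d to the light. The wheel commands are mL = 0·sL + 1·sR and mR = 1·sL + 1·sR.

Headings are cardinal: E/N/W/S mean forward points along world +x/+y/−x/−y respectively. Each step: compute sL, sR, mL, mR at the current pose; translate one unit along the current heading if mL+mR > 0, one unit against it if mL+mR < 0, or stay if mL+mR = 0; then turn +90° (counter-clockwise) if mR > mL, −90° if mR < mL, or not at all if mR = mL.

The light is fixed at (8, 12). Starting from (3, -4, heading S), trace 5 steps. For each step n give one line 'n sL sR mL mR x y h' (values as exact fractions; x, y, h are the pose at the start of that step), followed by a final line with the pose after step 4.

n=0: pose=(3,-4,S); sL=45/149, sR=45/169; mL=45/169, mR=14310/25181; mL+mR=21015/25181 → advance +1; mR−mL=45/149 → turn +1·90°
n=1: pose=(3,-5,E); sL=90/241, sR=90/377; mL=90/377, mR=55620/90857; mL+mR=77310/90857 → advance +1; mR−mL=90/241 → turn +1·90°
n=2: pose=(4,-5,N); sL=45/146, sR=9/26; mL=9/26, mR=621/949; mL+mR=1899/1898 → advance +1; mR−mL=45/146 → turn +1·90°
n=3: pose=(4,-4,W); sL=90/349, sR=90/221; mL=90/221, mR=51300/77129; mL+mR=82710/77129 → advance +1; mR−mL=90/349 → turn +1·90°
n=4: pose=(3,-4,S); sL=45/149, sR=45/169; mL=45/169, mR=14310/25181; mL+mR=21015/25181 → advance +1; mR−mL=45/149 → turn +1·90°

0 45/149 45/169 45/169 14310/25181 3 -4 S
1 90/241 90/377 90/377 55620/90857 3 -5 E
2 45/146 9/26 9/26 621/949 4 -5 N
3 90/349 90/221 90/221 51300/77129 4 -4 W
4 45/149 45/169 45/169 14310/25181 3 -4 S
final 3 -5 E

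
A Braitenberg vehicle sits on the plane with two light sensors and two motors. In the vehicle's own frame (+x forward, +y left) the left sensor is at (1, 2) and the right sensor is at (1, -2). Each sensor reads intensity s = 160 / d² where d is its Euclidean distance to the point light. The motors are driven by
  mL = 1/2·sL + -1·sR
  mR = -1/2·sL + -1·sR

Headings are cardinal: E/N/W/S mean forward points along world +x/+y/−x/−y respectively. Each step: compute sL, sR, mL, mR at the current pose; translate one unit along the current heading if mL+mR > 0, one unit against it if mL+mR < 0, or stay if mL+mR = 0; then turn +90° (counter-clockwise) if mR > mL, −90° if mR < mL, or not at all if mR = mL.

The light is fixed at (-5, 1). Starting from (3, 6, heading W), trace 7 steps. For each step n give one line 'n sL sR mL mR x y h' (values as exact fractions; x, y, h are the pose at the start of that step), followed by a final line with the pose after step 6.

0 80/29 80/49 -360/1421 -4280/1421 3 6 W
1 32/17 160/157 -208/2669 -5232/2669 4 6 N
2 20/17 20/13 -210/221 -470/221 4 5 E
3 160/109 32/9 -2768/981 -4208/981 3 5 S
4 80/29 80/49 -360/1421 -4280/1421 3 6 W
5 32/17 160/157 -208/2669 -5232/2669 4 6 N
6 20/17 20/13 -210/221 -470/221 4 5 E
final 3 5 S

n=0: pose=(3,6,W); sL=80/29, sR=80/49; mL=-360/1421, mR=-4280/1421; mL+mR=-160/49 → advance -1; mR−mL=-80/29 → turn -1·90°
n=1: pose=(4,6,N); sL=32/17, sR=160/157; mL=-208/2669, mR=-5232/2669; mL+mR=-320/157 → advance -1; mR−mL=-32/17 → turn -1·90°
n=2: pose=(4,5,E); sL=20/17, sR=20/13; mL=-210/221, mR=-470/221; mL+mR=-40/13 → advance -1; mR−mL=-20/17 → turn -1·90°
n=3: pose=(3,5,S); sL=160/109, sR=32/9; mL=-2768/981, mR=-4208/981; mL+mR=-64/9 → advance -1; mR−mL=-160/109 → turn -1·90°
n=4: pose=(3,6,W); sL=80/29, sR=80/49; mL=-360/1421, mR=-4280/1421; mL+mR=-160/49 → advance -1; mR−mL=-80/29 → turn -1·90°
n=5: pose=(4,6,N); sL=32/17, sR=160/157; mL=-208/2669, mR=-5232/2669; mL+mR=-320/157 → advance -1; mR−mL=-32/17 → turn -1·90°
n=6: pose=(4,5,E); sL=20/17, sR=20/13; mL=-210/221, mR=-470/221; mL+mR=-40/13 → advance -1; mR−mL=-20/17 → turn -1·90°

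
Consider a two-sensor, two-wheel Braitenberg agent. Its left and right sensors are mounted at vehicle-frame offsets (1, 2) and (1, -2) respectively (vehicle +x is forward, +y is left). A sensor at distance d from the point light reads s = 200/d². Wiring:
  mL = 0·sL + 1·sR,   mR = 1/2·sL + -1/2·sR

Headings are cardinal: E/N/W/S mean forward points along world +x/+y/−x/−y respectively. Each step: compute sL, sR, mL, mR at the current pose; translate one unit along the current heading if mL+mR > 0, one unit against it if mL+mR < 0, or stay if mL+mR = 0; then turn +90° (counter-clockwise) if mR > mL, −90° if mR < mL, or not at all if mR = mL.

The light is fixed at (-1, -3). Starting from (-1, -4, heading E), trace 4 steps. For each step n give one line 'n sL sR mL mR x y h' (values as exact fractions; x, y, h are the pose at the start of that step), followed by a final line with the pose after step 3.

0 100 20 20 40 -1 -4 E
1 200 200/9 200/9 800/9 0 -4 N
2 50 50 50 0 0 -3 W
3 40 40 40 0 -1 -3 N
final -1 -2 E

n=0: pose=(-1,-4,E); sL=100, sR=20; mL=20, mR=40; mL+mR=60 → advance +1; mR−mL=20 → turn +1·90°
n=1: pose=(0,-4,N); sL=200, sR=200/9; mL=200/9, mR=800/9; mL+mR=1000/9 → advance +1; mR−mL=200/3 → turn +1·90°
n=2: pose=(0,-3,W); sL=50, sR=50; mL=50, mR=0; mL+mR=50 → advance +1; mR−mL=-50 → turn -1·90°
n=3: pose=(-1,-3,N); sL=40, sR=40; mL=40, mR=0; mL+mR=40 → advance +1; mR−mL=-40 → turn -1·90°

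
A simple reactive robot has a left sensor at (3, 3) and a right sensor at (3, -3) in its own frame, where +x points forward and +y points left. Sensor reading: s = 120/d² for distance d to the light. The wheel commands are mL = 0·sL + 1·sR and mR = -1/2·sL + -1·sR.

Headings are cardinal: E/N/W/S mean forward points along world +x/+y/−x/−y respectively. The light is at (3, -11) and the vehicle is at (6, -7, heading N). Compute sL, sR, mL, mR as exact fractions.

120/49 24/17 24/17 -2196/833

left sensor world pos  = (3, -4); dL² = 49
right sensor world pos = (9, -4); dR² = 85
sL = 120/49 = 120/49
sR = 120/85 = 24/17
mL = 0·sL + 1·sR = 24/17
mR = -1/2·sL + -1·sR = -2196/833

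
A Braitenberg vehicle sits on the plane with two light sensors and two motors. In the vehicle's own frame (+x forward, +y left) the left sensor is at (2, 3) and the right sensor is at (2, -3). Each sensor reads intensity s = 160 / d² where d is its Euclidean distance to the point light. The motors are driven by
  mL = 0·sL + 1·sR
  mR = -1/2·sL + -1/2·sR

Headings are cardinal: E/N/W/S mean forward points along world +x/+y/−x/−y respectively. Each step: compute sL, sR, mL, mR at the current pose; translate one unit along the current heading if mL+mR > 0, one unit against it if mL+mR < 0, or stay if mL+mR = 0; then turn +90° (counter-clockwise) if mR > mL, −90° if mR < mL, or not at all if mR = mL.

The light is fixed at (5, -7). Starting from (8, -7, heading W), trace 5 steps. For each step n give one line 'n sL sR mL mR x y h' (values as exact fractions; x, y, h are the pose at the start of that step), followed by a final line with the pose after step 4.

n=0: pose=(8,-7,W); sL=16, sR=16; mL=16, mR=-16; mL+mR=0 → advance +0; mR−mL=-32 → turn -1·90°
n=1: pose=(8,-7,N); sL=40, sR=4; mL=4, mR=-22; mL+mR=-18 → advance -1; mR−mL=-26 → turn -1·90°
n=2: pose=(8,-8,E); sL=160/29, sR=160/41; mL=160/41, mR=-5600/1189; mL+mR=-960/1189 → advance -1; mR−mL=-10240/1189 → turn -1·90°
n=3: pose=(7,-8,S); sL=80/17, sR=16; mL=16, mR=-176/17; mL+mR=96/17 → advance +1; mR−mL=-448/17 → turn -1·90°
n=4: pose=(7,-9,W); sL=32/5, sR=160; mL=160, mR=-416/5; mL+mR=384/5 → advance +1; mR−mL=-1216/5 → turn -1·90°

0 16 16 16 -16 8 -7 W
1 40 4 4 -22 8 -7 N
2 160/29 160/41 160/41 -5600/1189 8 -8 E
3 80/17 16 16 -176/17 7 -8 S
4 32/5 160 160 -416/5 7 -9 W
final 6 -9 N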